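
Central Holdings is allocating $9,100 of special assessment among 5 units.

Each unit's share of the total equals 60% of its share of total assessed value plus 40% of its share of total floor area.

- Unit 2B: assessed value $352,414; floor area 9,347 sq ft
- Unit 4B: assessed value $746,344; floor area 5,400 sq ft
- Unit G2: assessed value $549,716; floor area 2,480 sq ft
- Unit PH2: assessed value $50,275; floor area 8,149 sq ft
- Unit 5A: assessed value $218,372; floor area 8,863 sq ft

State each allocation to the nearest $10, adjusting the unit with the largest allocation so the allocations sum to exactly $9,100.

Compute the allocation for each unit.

Totals — assessed value 1,917,121, floor area 34,239.
Composite weights (60% assessed value + 40% floor area): Unit 2B 0.2195; Unit 4B 0.2967; Unit G2 0.2010; Unit PH2 0.1109; Unit 5A 0.1719.
Proportional shares: Unit 2B 1,997.38; Unit 4B 2,699.69; Unit G2 1,829.26; Unit PH2 1,009.52; Unit 5A 1,564.17.
Rounded to nearest $10: Unit 2B $2,000; Unit 4B $2,700; Unit G2 $1,830; Unit PH2 $1,010; Unit 5A $1,560. Sum = $9,100.
Sum already equals the total — no adjustment.

Unit 2B: $2,000 | Unit 4B: $2,700 | Unit G2: $1,830 | Unit PH2: $1,010 | Unit 5A: $1,560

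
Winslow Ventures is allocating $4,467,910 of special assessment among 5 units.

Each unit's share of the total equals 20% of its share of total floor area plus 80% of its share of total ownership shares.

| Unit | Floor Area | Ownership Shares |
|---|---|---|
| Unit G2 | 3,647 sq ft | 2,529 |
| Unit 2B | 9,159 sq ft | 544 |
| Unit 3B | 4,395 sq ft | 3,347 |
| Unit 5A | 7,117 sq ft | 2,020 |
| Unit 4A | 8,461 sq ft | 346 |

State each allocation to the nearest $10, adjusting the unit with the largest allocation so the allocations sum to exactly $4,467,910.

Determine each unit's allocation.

Unit G2: $1,128,270; Unit 2B: $470,990; Unit 3B: $1,481,450; Unit 5A: $1,015,790; Unit 4A: $371,410

Floor area total 32,779; ownership shares total 8,786.
Combined weights (20% floor area + 80% ownership shares): Unit G2 0.2525; Unit 2B 0.1054; Unit 3B 0.3316; Unit 5A 0.2274; Unit 4A 0.0831.
Proportional shares: Unit G2 1,128,270.10; Unit 2B 470,992.28; Unit 3B 1,481,440.64; Unit 5A 1,015,793.28; Unit 4A 371,413.70.
At nearest $10: Unit G2 $1,128,270; Unit 2B $470,990; Unit 3B $1,481,440; Unit 5A $1,015,790; Unit 4A $371,410. Sum = $4,467,900.
Difference $4,467,910 − $4,467,900 = +$10 applied to largest allocation (Unit 3B): Unit 3B becomes $1,481,450.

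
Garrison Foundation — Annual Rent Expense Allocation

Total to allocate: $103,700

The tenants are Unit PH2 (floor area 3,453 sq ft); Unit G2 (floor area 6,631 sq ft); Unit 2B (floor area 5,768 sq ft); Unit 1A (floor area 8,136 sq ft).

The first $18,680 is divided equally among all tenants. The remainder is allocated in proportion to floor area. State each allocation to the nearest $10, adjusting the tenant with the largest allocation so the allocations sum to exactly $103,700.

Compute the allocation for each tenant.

$18,680 shared equally gives $4,670 per tenant.
Remainder $85,020 by floor area (total 23,988): Unit PH2 12,238.37 → $12,240; Unit G2 23,502.07 → $23,500; Unit 2B 20,443.36 → $20,440; Unit 1A 28,836.20 → $28,840.
Totals: Unit PH2 $4,670 + $12,240 = $16,910; Unit G2 $4,670 + $23,500 = $28,170; Unit 2B $4,670 + $20,440 = $25,110; Unit 1A $4,670 + $28,840 = $33,510.

Unit PH2: $16,910; Unit G2: $28,170; Unit 2B: $25,110; Unit 1A: $33,510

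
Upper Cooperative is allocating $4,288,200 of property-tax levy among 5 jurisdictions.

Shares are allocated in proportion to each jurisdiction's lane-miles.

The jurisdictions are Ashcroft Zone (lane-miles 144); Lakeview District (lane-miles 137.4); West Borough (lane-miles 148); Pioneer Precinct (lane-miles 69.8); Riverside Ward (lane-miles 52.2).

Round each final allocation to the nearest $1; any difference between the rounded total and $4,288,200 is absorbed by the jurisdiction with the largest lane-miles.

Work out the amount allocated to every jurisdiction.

Ashcroft Zone: $1,119,878 | Lakeview District: $1,068,550 | West Borough: $1,150,986 | Pioneer Precinct: $542,830 | Riverside Ward: $405,956

Total lane-miles = 144 + 137.4 + 148 + 69.8 + 52.2 = 551.4.
Proportional shares: Ashcroft Zone 1,119,878.13; Lakeview District 1,068,550.38; West Borough 1,150,985.85; Pioneer Precinct 542,829.82; Riverside Ward 405,955.82.
At nearest $1: Ashcroft Zone $1,119,878; Lakeview District $1,068,550; West Borough $1,150,986; Pioneer Precinct $542,830; Riverside Ward $405,956. Sum = $4,288,200.
Rounded total matches; no reconciliation needed.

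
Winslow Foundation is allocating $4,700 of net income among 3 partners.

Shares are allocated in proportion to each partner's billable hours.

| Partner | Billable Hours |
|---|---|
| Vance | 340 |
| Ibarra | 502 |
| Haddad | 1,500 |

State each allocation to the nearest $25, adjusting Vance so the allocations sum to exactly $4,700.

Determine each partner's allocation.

Vance: $700; Ibarra: $1,000; Haddad: $3,000

Combined billable hours = 2,342.
Pro-rata amounts: Vance 340/2,342 × $4,700 = 682.32; Ibarra 502/2,342 × $4,700 = 1,007.43; Haddad 1,500/2,342 × $4,700 = 3,010.25.
After rounding ($25): Vance $675; Ibarra $1,000; Haddad $3,000. Sum = $4,675.
Difference $4,700 − $4,675 = +$25 applied to Vance: Vance becomes $700.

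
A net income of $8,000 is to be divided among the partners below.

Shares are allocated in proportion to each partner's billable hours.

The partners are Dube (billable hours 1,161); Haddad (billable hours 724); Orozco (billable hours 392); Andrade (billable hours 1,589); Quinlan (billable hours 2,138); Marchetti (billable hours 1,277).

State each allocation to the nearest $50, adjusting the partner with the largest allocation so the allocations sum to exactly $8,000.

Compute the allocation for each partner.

Dube: $1,300 | Haddad: $800 | Orozco: $450 | Andrade: $1,750 | Quinlan: $2,300 | Marchetti: $1,400

Sum of billable hours: 7,281.
Pro-rata amounts: Dube 1,161/7,281 × $8,000 = 1,275.65; Haddad 724/7,281 × $8,000 = 795.50; Orozco 392/7,281 × $8,000 = 430.71; Andrade 1,589/7,281 × $8,000 = 1,745.91; Quinlan 2,138/7,281 × $8,000 = 2,349.13; Marchetti 1,277/7,281 × $8,000 = 1,403.10.
At nearest $50: Dube $1,300; Haddad $800; Orozco $450; Andrade $1,750; Quinlan $2,350; Marchetti $1,400. Sum = $8,050.
Difference $8,000 − $8,050 = −$50 applied to largest allocation (Quinlan): Quinlan becomes $2,300.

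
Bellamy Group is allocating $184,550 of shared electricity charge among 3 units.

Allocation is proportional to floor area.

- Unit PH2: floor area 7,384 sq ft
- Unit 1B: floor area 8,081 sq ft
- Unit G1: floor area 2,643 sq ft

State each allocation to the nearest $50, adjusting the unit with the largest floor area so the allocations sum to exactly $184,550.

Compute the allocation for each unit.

Total floor area = 7,384 + 8,081 + 2,643 = 18,108.
Pro-rata amounts: Unit PH2 75,254.98; Unit 1B 82,358.55; Unit G1 26,936.47.
After rounding ($50): Unit PH2 $75,250; Unit 1B $82,350; Unit G1 $26,950. Sum = $184,550.
Rounded total matches; no reconciliation needed.

Unit PH2: $75,250 | Unit 1B: $82,350 | Unit G1: $26,950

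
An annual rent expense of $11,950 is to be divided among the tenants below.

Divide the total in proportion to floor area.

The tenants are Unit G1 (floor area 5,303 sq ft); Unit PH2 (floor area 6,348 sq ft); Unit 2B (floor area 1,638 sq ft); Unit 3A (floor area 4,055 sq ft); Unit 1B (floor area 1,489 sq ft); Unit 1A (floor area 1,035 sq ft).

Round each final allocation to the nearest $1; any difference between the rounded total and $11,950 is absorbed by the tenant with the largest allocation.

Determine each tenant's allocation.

Unit G1: $3,190 | Unit PH2: $3,817 | Unit 2B: $985 | Unit 3A: $2,439 | Unit 1B: $896 | Unit 1A: $623

Sum of floor area: 19,868.
Raw shares: Unit G1 5,303/19,868 × $11,950 = 3,189.59; Unit PH2 6,348/19,868 × $11,950 = 3,818.13; Unit 2B 1,638/19,868 × $11,950 = 985.21; Unit 3A 4,055/19,868 × $11,950 = 2,438.96; Unit 1B 1,489/19,868 × $11,950 = 895.59; Unit 1A 1,035/19,868 × $11,950 = 622.52.
Rounded to nearest $1: Unit G1 $3,190; Unit PH2 $3,818; Unit 2B $985; Unit 3A $2,439; Unit 1B $896; Unit 1A $623. Sum = $11,951.
Difference $11,950 − $11,951 = −$1 applied to largest allocation (Unit PH2): Unit PH2 becomes $3,817.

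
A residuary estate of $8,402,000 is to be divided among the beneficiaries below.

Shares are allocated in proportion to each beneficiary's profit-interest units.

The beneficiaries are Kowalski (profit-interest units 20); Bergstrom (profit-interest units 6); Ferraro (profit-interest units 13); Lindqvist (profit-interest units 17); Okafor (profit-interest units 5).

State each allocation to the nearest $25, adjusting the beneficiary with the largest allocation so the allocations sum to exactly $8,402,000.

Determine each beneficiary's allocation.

Kowalski: $2,754,725; Bergstrom: $826,425; Ferraro: $1,790,600; Lindqvist: $2,341,550; Okafor: $688,700

Profit-interest units total: 61.
Pro-rata amounts: Kowalski 20/61 × $8,402,000 = 2,754,754.10; Bergstrom 6/61 × $8,402,000 = 826,426.23; Ferraro 13/61 × $8,402,000 = 1,790,590.16; Lindqvist 17/61 × $8,402,000 = 2,341,540.98; Okafor 5/61 × $8,402,000 = 688,688.52.
At nearest $25: Kowalski $2,754,750; Bergstrom $826,425; Ferraro $1,790,600; Lindqvist $2,341,550; Okafor $688,700. Sum = $8,402,025.
Difference $8,402,000 − $8,402,025 = −$25 applied to largest allocation (Kowalski): Kowalski becomes $2,754,725.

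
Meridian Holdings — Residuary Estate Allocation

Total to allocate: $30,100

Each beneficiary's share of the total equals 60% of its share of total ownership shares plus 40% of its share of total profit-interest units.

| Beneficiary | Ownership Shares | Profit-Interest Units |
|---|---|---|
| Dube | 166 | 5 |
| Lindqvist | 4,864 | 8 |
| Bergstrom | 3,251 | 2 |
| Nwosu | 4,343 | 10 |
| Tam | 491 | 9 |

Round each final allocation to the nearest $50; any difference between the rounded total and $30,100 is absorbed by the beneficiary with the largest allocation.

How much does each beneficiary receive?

Ownership shares total 13,115; profit-interest units total 34.
Composite weights (60% ownership shares + 40% profit-interest units): Dube 0.0664; Lindqvist 0.3166; Bergstrom 0.1723; Nwosu 0.3163; Tam 0.1283.
Unrounded shares: Dube 1,999.18; Lindqvist 9,530.91; Bergstrom 5,185.02; Nwosu 9,521.70; Tam 3,863.19.
Rounded to nearest $50: Dube $2,000; Lindqvist $9,550; Bergstrom $5,200; Nwosu $9,500; Tam $3,850. Sum = $30,100.
Rounded total matches; no reconciliation needed.

Dube: $2,000 | Lindqvist: $9,550 | Bergstrom: $5,200 | Nwosu: $9,500 | Tam: $3,850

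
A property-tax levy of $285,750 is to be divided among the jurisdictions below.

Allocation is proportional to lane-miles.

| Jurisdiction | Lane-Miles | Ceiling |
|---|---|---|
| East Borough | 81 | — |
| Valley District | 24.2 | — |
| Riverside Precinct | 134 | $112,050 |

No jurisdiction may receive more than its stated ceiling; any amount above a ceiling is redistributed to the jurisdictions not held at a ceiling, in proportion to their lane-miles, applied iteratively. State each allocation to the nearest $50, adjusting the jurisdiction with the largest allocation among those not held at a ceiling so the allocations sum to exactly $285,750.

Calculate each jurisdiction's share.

East Borough: $133,750; Valley District: $39,950; Riverside Precinct: $112,050

Lane-miles total: 239.2.
Proportional shares (ignoring caps): East Borough 96,763.17; Valley District 28,909.49; Riverside Precinct 160,077.34.
Cap binds for Riverside Precinct ($112,050); remaining pool $173,700 reallocated over remaining lane-miles 105.2.
Redistributed shares: East Borough 133,742.40 → $133,750; Valley District 39,957.60 → $39,950.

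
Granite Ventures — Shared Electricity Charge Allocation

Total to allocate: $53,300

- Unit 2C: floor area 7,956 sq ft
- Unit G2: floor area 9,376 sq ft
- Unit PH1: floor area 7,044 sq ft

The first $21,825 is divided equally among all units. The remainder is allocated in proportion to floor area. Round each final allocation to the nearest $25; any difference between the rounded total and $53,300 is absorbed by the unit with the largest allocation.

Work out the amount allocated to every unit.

$21,825 shared equally gives $7,275 per unit.
Remainder $31,475 by floor area (total 24,376): Unit 2C 10,273.02 → $10,275; Unit G2 12,106.56 → $12,100; Unit PH1 9,095.42 → $9,100.
Totals: Unit 2C $7,275 + $10,275 = $17,550; Unit G2 $7,275 + $12,100 = $19,375; Unit PH1 $7,275 + $9,100 = $16,375.

Unit 2C: $17,550 | Unit G2: $19,375 | Unit PH1: $16,375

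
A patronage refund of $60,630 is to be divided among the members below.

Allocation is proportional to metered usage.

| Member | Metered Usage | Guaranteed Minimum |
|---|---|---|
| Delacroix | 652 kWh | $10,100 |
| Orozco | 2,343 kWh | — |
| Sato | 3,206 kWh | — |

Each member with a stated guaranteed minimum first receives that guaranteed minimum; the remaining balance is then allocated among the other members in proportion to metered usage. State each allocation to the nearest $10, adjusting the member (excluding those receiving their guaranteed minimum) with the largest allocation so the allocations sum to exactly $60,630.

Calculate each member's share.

Guaranteed amounts: Delacroix $10,100. Residual $50,530.
Residual split over remaining metered usage 5,549: Orozco 21,335.70 → $21,340; Sato 29,194.30 → $29,190.

Delacroix: $10,100 · Orozco: $21,340 · Sato: $29,190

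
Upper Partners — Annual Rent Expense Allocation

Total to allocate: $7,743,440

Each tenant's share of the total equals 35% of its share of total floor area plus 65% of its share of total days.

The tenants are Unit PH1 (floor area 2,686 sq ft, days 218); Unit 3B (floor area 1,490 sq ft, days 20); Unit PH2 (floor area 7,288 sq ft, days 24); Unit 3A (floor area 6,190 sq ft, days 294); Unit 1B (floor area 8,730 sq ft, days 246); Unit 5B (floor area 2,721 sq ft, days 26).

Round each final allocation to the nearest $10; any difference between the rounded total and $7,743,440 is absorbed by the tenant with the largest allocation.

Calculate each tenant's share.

Totals — floor area 29,105, days 828.
Composite weights (35% floor area + 65% days): Unit PH1 0.2034; Unit 3B 0.0336; Unit PH2 0.1065; Unit 3A 0.3052; Unit 1B 0.2981; Unit 5B 0.0531.
Proportional shares: Unit PH1 1,575,291.04; Unit 3B 260,321.80; Unit PH2 824,536.04; Unit 3A 2,363,564.91; Unit 1B 2,308,303.23; Unit 5B 411,422.98.
After rounding ($10): Unit PH1 $1,575,290; Unit 3B $260,320; Unit PH2 $824,540; Unit 3A $2,363,560; Unit 1B $2,308,300; Unit 5B $411,420. Sum = $7,743,430.
Difference $7,743,440 − $7,743,430 = +$10 applied to largest allocation (Unit 3A): Unit 3A becomes $2,363,570.

Unit PH1: $1,575,290 · Unit 3B: $260,320 · Unit PH2: $824,540 · Unit 3A: $2,363,570 · Unit 1B: $2,308,300 · Unit 5B: $411,420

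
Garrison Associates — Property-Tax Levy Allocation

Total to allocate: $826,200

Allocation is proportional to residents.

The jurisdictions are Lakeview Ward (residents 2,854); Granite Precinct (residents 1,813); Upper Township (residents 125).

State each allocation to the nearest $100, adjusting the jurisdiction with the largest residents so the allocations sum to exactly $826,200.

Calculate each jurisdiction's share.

Lakeview Ward: $492,000 | Granite Precinct: $312,600 | Upper Township: $21,600

Residents total: 2,854 + 1,813 + 125 = 4,792.
Pro-rata amounts: Lakeview Ward 492,064.86; Granite Precinct 312,583.60; Upper Township 21,551.54.
Rounded to nearest $100: Lakeview Ward $492,100; Granite Precinct $312,600; Upper Township $21,600. Sum = $826,300.
Difference $826,200 − $826,300 = −$100 applied to largest residents (Lakeview Ward): Lakeview Ward becomes $492,000.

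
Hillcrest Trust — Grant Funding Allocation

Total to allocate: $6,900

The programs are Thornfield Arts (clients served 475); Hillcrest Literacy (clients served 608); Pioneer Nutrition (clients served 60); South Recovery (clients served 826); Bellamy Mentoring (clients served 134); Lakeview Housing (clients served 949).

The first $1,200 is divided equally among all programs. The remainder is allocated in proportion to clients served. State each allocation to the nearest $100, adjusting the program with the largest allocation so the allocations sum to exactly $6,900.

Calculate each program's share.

Thornfield Arts: $1,100; Hillcrest Literacy: $1,300; Pioneer Nutrition: $300; South Recovery: $1,700; Bellamy Mentoring: $500; Lakeview Housing: $2,000

First tranche $1,200 split equally: $200 each.
Remainder $5,700 by clients served (total 3,052): Thornfield Arts 887.12 → $900; Hillcrest Literacy 1,135.52 → $1,100; Pioneer Nutrition 112.06 → $100; South Recovery 1,542.66 → $1,500; Bellamy Mentoring 250.26 → $300; Lakeview Housing 1,772.38 → $1,800.
Totals: Thornfield Arts $200 + $900 = $1,100; Hillcrest Literacy $200 + $1,100 = $1,300; Pioneer Nutrition $200 + $100 = $300; South Recovery $200 + $1,500 = $1,700; Bellamy Mentoring $200 + $300 = $500; Lakeview Housing $200 + $1,800 = $2,000.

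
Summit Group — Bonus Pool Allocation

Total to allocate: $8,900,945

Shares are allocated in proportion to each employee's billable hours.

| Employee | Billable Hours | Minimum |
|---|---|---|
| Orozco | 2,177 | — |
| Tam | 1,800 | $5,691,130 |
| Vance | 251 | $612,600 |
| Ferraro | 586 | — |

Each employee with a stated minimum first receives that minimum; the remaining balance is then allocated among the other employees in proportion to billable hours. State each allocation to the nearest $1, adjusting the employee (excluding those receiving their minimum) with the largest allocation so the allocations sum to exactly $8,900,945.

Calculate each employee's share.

Orozco: $2,046,376 · Tam: $5,691,130 · Vance: $612,600 · Ferraro: $550,839

Fund the minimums — Tam $5,691,130; Vance $612,600. Remaining pool $2,597,215.
Remaining pool split over remaining billable hours 2,763: Orozco 2,046,376.06 → $2,046,376; Ferraro 550,838.94 → $550,839.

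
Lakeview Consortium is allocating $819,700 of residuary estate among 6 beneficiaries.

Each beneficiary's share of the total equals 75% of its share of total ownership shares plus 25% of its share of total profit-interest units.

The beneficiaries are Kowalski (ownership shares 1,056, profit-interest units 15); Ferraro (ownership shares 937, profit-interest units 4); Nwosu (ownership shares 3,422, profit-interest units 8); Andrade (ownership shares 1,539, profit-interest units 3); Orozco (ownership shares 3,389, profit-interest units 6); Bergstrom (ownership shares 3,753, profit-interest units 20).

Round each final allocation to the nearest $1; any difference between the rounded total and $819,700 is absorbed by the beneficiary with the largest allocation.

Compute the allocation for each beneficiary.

Kowalski: $100,946; Ferraro: $55,503; Nwosu: $178,520; Andrade: $78,099; Orozco: $169,762; Bergstrom: $236,870

Ownership shares total 14,096; profit-interest units total 56.
Composite weights (75% ownership shares + 25% profit-interest units): Kowalski 0.1232; Ferraro 0.0677; Nwosu 0.2178; Andrade 0.0953; Orozco 0.2071; Bergstrom 0.2890.
Pro-rata amounts: Kowalski 100,946.41; Ferraro 55,503.29; Nwosu 178,520.18; Andrade 78,099.20; Orozco 169,762.19; Bergstrom 236,868.73.
Rounded to nearest $1: Kowalski $100,946; Ferraro $55,503; Nwosu $178,520; Andrade $78,099; Orozco $169,762; Bergstrom $236,869. Sum = $819,699.
Difference $819,700 − $819,699 = +$1 applied to largest allocation (Bergstrom): Bergstrom becomes $236,870.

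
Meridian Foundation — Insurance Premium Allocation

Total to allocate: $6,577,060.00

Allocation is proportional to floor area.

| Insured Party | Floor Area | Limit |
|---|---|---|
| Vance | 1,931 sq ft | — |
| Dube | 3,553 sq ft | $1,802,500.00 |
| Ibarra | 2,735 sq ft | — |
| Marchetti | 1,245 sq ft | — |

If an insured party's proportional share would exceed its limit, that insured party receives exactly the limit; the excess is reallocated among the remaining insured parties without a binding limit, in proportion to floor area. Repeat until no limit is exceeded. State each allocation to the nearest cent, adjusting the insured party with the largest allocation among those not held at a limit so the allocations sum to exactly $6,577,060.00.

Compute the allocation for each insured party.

Total floor area = 9,464.
Proportional shares (ignoring caps): Vance 1,341,959.3047; Dube 2,469,177.3225; Ibarra 1,900,703.6243; Marchetti 865,219.7485.
Cap binds for Dube ($1,802,500.00); balance $4,774,560.00 reallocated over remaining floor area 5,911.
Redistributed shares: Vance 1,559,748.8344 → $1,559,748.83; Ibarra 2,209,172.9995 → $2,209,173.00; Marchetti 1,005,638.1661 → $1,005,638.17.

Vance: $1,559,748.83 | Dube: $1,802,500.00 | Ibarra: $2,209,173.00 | Marchetti: $1,005,638.17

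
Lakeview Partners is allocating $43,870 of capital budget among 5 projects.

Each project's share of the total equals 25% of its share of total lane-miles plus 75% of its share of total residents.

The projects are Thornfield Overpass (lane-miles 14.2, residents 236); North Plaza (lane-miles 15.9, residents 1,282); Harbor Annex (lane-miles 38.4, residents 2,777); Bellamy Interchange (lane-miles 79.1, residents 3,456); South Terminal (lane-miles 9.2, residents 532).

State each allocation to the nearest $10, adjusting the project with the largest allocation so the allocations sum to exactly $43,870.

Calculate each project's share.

Lane-miles total 156.8; residents total 8,283.
Combined weights (25% lane-miles + 75% residents): Thornfield Overpass 0.0440; North Plaza 0.1414; Harbor Annex 0.3127; Bellamy Interchange 0.4390; South Terminal 0.0628.
Raw shares: Thornfield Overpass 1,930.69; North Plaza 6,204.62; Harbor Annex 13,716.98; Bellamy Interchange 19,260.96; South Terminal 2,756.76.
After rounding ($10): Thornfield Overpass $1,930; North Plaza $6,200; Harbor Annex $13,720; Bellamy Interchange $19,260; South Terminal $2,760. Sum = $43,870.
No rounding difference to absorb.

Thornfield Overpass: $1,930 · North Plaza: $6,200 · Harbor Annex: $13,720 · Bellamy Interchange: $19,260 · South Terminal: $2,760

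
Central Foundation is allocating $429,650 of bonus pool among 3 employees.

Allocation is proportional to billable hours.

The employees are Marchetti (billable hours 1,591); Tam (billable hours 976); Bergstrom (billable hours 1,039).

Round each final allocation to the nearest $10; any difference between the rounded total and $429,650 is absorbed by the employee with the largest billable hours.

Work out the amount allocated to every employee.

Total billable hours = 3,606.
Raw shares: Marchetti 1,591/3,606 × $429,650 = 189,565.49; Tam 976/3,606 × $429,650 = 116,289.07; Bergstrom 1,039/3,606 × $429,650 = 123,795.44.
Rounded to nearest $10: Marchetti $189,570; Tam $116,290; Bergstrom $123,800. Sum = $429,660.
Difference $429,650 − $429,660 = −$10 applied to largest billable hours (Marchetti): Marchetti becomes $189,560.

Marchetti: $189,560 | Tam: $116,290 | Bergstrom: $123,800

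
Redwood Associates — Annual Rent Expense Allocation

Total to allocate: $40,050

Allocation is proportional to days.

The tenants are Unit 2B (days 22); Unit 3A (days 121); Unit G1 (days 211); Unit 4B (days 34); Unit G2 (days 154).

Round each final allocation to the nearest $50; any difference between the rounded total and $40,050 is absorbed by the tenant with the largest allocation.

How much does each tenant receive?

Unit 2B: $1,650; Unit 3A: $8,950; Unit G1: $15,550; Unit 4B: $2,500; Unit G2: $11,400

Days total: 542.
Unrounded shares: Unit 2B 22/542 × $40,050 = 1,625.65; Unit 3A 121/542 × $40,050 = 8,941.05; Unit G1 211/542 × $40,050 = 15,591.42; Unit 4B 34/542 × $40,050 = 2,512.36; Unit G2 154/542 × $40,050 = 11,379.52.
At nearest $50: Unit 2B $1,650; Unit 3A $8,950; Unit G1 $15,600; Unit 4B $2,500; Unit G2 $11,400. Sum = $40,100.
Difference $40,050 − $40,100 = −$50 applied to largest allocation (Unit G1): Unit G1 becomes $15,550.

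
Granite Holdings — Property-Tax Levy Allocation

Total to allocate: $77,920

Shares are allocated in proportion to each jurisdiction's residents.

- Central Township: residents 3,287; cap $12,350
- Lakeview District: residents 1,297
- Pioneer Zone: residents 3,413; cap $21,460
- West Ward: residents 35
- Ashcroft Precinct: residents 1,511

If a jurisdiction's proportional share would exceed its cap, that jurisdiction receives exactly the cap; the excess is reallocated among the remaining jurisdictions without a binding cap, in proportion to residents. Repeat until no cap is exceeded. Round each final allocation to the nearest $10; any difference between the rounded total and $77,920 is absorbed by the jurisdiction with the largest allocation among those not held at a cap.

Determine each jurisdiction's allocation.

Combined residents = 9,543.
Pro-rata shares before constraints: Central Township 26,838.84; Lakeview District 10,590.20; Pioneer Zone 27,867.65; West Ward 285.78; Ashcroft Precinct 12,337.54.
Held at cap: Central Township ($12,350), Pioneer Zone ($21,460); balance $44,110 reallocated over remaining residents 2,843.
Redistributed shares: Lakeview District 20,123.35 → $20,120; West Ward 543.04 → $540; Ashcroft Precinct 23,443.62 → $23,440.
Rounding difference +$10 applied to Ashcroft Precinct → $23,450.

Central Township: $12,350 | Lakeview District: $20,120 | Pioneer Zone: $21,460 | West Ward: $540 | Ashcroft Precinct: $23,450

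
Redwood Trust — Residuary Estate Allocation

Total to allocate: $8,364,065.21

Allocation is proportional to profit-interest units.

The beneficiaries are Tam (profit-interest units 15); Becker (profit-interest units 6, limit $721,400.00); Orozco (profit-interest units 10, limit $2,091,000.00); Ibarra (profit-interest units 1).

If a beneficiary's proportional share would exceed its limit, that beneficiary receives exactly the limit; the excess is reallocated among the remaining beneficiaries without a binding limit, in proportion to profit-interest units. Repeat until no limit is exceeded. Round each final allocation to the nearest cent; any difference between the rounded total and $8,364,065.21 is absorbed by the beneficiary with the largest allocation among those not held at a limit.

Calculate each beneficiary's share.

Combined profit-interest units = 32.
Proportional shares (ignoring caps): Tam 3,920,655.5672; Becker 1,568,262.2269; Orozco 2,613,770.3781; Ibarra 261,377.0378.
Capped: Becker ($721,400.00), Orozco ($2,091,000.00); residual $5,551,665.21 reallocated over remaining profit-interest units 16.
Shares after redistribution: Tam 5,204,686.1344 → $5,204,686.13; Ibarra 346,979.0756 → $346,979.08.

Tam: $5,204,686.13 · Becker: $721,400.00 · Orozco: $2,091,000.00 · Ibarra: $346,979.08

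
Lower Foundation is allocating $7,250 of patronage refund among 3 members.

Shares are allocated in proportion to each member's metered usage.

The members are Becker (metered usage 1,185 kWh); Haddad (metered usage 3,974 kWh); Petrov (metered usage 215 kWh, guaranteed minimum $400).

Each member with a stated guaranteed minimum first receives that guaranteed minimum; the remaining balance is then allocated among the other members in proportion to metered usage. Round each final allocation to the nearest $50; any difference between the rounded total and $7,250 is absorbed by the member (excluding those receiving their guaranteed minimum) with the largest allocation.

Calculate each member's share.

Minimums first: Petrov $400. Residual $6,850.
Residual split over remaining metered usage 5,159: Becker 1,573.42 → $1,550; Haddad 5,276.58 → $5,300.

Becker: $1,550; Haddad: $5,300; Petrov: $400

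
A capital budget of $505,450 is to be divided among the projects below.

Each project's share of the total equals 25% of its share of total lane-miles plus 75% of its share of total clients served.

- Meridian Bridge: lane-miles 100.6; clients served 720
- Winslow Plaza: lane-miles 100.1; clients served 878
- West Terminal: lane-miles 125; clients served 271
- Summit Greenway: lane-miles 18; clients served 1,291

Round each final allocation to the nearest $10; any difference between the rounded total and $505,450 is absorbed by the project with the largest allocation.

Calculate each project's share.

Meridian Bridge: $123,360 | Winslow Plaza: $142,130 | West Terminal: $78,470 | Summit Greenway: $161,490

Totals — lane-miles 343.7, clients served 3,160.
Composite weights (25% lane-miles + 75% clients served): Meridian Bridge 0.2441; Winslow Plaza 0.2812; West Terminal 0.1552; Summit Greenway 0.3195.
Unrounded shares: Meridian Bridge 123,360.31; Winslow Plaza 142,130.86; West Terminal 78,467.04; Summit Greenway 161,491.80.
At nearest $10: Meridian Bridge $123,360; Winslow Plaza $142,130; West Terminal $78,470; Summit Greenway $161,490. Sum = $505,450.
Rounded total matches; no reconciliation needed.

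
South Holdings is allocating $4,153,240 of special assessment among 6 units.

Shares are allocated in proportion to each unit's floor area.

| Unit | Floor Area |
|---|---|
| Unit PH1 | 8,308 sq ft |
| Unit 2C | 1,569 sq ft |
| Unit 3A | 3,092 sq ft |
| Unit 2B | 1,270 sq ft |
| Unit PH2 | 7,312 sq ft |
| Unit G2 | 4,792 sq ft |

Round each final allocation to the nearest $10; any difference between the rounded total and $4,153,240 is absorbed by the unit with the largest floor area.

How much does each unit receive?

Unit PH1: $1,309,830 | Unit 2C: $247,370 | Unit 3A: $487,490 | Unit 2B: $200,230 | Unit PH2: $1,152,810 | Unit G2: $755,510

Total floor area = 26,343.
Raw shares: Unit PH1 8,308/26,343 × $4,153,240 = 1,309,840.11; Unit 2C 1,569/26,343 × $4,153,240 = 247,368.70; Unit 3A 3,092/26,343 × $4,153,240 = 487,485.03; Unit 2B 1,270/26,343 × $4,153,240 = 200,228.33; Unit PH2 7,312/26,343 × $4,153,240 = 1,152,810.65; Unit G2 4,792/26,343 × $4,153,240 = 755,507.20.
At nearest $10: Unit PH1 $1,309,840; Unit 2C $247,370; Unit 3A $487,490; Unit 2B $200,230; Unit PH2 $1,152,810; Unit G2 $755,510. Sum = $4,153,250.
Difference $4,153,240 − $4,153,250 = −$10 applied to largest floor area (Unit PH1): Unit PH1 becomes $1,309,830.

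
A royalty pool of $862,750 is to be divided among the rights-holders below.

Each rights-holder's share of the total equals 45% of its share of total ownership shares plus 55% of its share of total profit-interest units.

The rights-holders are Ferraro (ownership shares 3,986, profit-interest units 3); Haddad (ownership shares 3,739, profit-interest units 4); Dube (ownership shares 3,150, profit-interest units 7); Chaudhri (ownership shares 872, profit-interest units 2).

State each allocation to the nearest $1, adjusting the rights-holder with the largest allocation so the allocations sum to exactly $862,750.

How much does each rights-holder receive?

Ferraro: $220,708; Haddad: $242,202; Dube: $311,706; Chaudhri: $88,134

Ownership shares total 11,747; profit-interest units total 16.
Blended shares (45% ownership shares + 55% profit-interest units): Ferraro 0.2558; Haddad 0.2807; Dube 0.3613; Chaudhri 0.1022.
Raw shares: Ferraro 220,708.11; Haddad 242,201.80; Dube 311,706.49; Chaudhri 88,133.60.
Rounded to nearest $1: Ferraro $220,708; Haddad $242,202; Dube $311,706; Chaudhri $88,134. Sum = $862,750.
No rounding difference to absorb.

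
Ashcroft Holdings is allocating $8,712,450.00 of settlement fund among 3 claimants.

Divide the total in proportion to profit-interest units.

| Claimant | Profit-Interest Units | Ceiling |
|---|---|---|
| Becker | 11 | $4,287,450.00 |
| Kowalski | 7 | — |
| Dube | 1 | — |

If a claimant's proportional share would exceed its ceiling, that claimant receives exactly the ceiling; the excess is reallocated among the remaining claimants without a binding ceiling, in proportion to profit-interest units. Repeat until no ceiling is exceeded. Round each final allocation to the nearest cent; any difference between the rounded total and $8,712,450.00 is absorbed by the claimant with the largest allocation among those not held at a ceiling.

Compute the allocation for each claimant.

Sum of profit-interest units: 19.
Proportional shares (ignoring caps): Becker 5,044,050.0000; Kowalski 3,209,850.0000; Dube 458,550.0000.
Held at cap: Becker ($4,287,450.00); residual $4,425,000.00 reallocated over remaining profit-interest units 8.
Redistributed shares: Kowalski 3,871,875.0000 → $3,871,875.00; Dube 553,125.0000 → $553,125.00.

Becker: $4,287,450.00 | Kowalski: $3,871,875.00 | Dube: $553,125.00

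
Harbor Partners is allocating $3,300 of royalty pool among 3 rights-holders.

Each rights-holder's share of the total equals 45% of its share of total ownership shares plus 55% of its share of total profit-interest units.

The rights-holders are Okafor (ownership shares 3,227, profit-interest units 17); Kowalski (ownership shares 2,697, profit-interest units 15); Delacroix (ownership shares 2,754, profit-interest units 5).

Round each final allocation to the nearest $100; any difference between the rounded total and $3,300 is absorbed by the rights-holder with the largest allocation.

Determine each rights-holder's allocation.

Okafor: $1,400 · Kowalski: $1,200 · Delacroix: $700

Totals — ownership shares 8,678, profit-interest units 37.
Blended shares (45% ownership shares + 55% profit-interest units): Okafor 0.4200; Kowalski 0.3628; Delacroix 0.2171.
Proportional shares: Okafor 1,386.13; Kowalski 1,197.33; Delacroix 716.54.
After rounding ($100): Okafor $1,400; Kowalski $1,200; Delacroix $700. Sum = $3,300.
Sum already equals the total — no adjustment.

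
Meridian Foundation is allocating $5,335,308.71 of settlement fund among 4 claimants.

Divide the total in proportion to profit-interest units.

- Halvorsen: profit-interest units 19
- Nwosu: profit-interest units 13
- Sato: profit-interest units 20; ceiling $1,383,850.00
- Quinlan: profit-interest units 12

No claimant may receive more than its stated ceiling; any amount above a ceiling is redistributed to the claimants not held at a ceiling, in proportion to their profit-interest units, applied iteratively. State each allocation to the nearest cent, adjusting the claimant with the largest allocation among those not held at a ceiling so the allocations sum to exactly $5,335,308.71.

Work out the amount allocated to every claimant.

Total profit-interest units = 64.
Unconstrained shares: Halvorsen 1,583,919.7733; Nwosu 1,083,734.5817; Sato 1,667,283.9719; Quinlan 1,000,370.3831.
Cap binds for Sato ($1,383,850.00); remaining pool $3,951,458.71 reallocated over remaining profit-interest units 44.
Shares after redistribution: Halvorsen 1,706,311.7157 → $1,706,311.72; Nwosu 1,167,476.4370 → $1,167,476.44; Quinlan 1,077,670.5573 → $1,077,670.56.
Rounding difference −$0.01 applied to Halvorsen → $1,706,311.71.

Halvorsen: $1,706,311.71 | Nwosu: $1,167,476.44 | Sato: $1,383,850.00 | Quinlan: $1,077,670.56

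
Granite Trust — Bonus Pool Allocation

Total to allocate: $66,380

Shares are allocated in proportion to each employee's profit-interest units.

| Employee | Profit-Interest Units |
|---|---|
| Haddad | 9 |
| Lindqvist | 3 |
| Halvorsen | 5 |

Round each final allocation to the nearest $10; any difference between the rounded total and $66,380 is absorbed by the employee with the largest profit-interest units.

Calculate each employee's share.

Sum of profit-interest units: 17.
Proportional shares: Haddad 9/17 × $66,380 = 35,142.35; Lindqvist 3/17 × $66,380 = 11,714.12; Halvorsen 5/17 × $66,380 = 19,523.53.
At nearest $10: Haddad $35,140; Lindqvist $11,710; Halvorsen $19,520. Sum = $66,370.
Difference $66,380 − $66,370 = +$10 applied to largest profit-interest units (Haddad): Haddad becomes $35,150.

Haddad: $35,150 | Lindqvist: $11,710 | Halvorsen: $19,520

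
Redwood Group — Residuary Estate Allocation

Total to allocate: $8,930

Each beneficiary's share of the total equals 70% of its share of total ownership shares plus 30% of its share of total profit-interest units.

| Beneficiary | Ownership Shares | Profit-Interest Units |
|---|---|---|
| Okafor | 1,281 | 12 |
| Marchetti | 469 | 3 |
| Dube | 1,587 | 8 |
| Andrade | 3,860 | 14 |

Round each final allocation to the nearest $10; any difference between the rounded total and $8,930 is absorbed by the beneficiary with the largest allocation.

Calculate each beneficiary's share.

Totals — ownership shares 7,197, profit-interest units 37.
Combined weights (70% ownership shares + 30% profit-interest units): Okafor 0.2219; Marchetti 0.0699; Dube 0.2192; Andrade 0.4889.
Raw shares: Okafor 1,981.49; Marchetti 624.57; Dube 1,957.64; Andrade 4,366.30.
At nearest $10: Okafor $1,980; Marchetti $620; Dube $1,960; Andrade $4,370. Sum = $8,930.
No rounding difference to absorb.

Okafor: $1,980 | Marchetti: $620 | Dube: $1,960 | Andrade: $4,370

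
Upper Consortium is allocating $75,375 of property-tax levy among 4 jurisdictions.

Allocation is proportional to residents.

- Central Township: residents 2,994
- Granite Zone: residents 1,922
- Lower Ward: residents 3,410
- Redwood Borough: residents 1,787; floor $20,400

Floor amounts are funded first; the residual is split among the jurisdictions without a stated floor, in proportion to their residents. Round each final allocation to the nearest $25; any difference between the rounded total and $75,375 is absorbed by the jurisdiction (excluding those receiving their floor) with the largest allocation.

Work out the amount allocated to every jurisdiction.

Guaranteed amounts: Redwood Borough $20,400. Balance $54,975.
Balance split over remaining residents 8,326: Central Township 19,768.81 → $19,775; Granite Zone 12,690.60 → $12,700; Lower Ward 22,515.58 → $22,525.
Rounding difference −$25 applied to Lower Ward → $22,500.

Central Township: $19,775 · Granite Zone: $12,700 · Lower Ward: $22,500 · Redwood Borough: $20,400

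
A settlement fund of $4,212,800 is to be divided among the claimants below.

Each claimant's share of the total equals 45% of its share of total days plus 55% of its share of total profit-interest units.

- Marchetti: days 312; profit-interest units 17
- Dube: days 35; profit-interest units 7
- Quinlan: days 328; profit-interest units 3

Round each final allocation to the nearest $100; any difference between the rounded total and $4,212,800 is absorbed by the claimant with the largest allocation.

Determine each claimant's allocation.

Totals — days 675, profit-interest units 27.
Blended shares (45% days + 55% profit-interest units): Marchetti 0.5543; Dube 0.1659; Quinlan 0.2798.
Proportional shares: Marchetti 2,335,139.44; Dube 699,012.74; Quinlan 1,178,647.82.
Rounded to nearest $100: Marchetti $2,335,100; Dube $699,000; Quinlan $1,178,600. Sum = $4,212,700.
Difference $4,212,800 − $4,212,700 = +$100 applied to largest allocation (Marchetti): Marchetti becomes $2,335,200.

Marchetti: $2,335,200; Dube: $699,000; Quinlan: $1,178,600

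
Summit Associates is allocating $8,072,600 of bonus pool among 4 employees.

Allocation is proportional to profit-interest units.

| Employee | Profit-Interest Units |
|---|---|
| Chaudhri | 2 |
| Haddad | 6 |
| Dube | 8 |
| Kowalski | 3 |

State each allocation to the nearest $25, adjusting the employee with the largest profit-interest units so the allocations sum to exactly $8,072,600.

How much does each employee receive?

Profit-interest units total: 2 + 6 + 8 + 3 = 19.
Unrounded shares: Chaudhri 849,747.37; Haddad 2,549,242.11; Dube 3,398,989.47; Kowalski 1,274,621.05.
After rounding ($25): Chaudhri $849,750; Haddad $2,549,250; Dube $3,399,000; Kowalski $1,274,625. Sum = $8,072,625.
Difference $8,072,600 − $8,072,625 = −$25 applied to largest profit-interest units (Dube): Dube becomes $3,398,975.

Chaudhri: $849,750 · Haddad: $2,549,250 · Dube: $3,398,975 · Kowalski: $1,274,625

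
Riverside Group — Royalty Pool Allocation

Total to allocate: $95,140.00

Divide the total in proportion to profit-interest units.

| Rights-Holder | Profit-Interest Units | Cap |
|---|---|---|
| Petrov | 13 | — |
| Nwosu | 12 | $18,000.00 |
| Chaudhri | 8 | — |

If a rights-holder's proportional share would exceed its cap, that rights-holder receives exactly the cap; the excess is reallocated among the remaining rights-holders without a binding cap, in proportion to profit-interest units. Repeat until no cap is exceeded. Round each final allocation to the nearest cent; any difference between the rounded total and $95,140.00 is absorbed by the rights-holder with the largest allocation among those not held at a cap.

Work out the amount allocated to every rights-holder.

Petrov: $47,753.33 | Nwosu: $18,000.00 | Chaudhri: $29,386.67

Combined profit-interest units = 33.
Proportional shares (ignoring caps): Petrov 37,479.3939; Nwosu 34,596.3636; Chaudhri 23,064.2424.
Capped: Nwosu ($18,000.00); remaining pool $77,140.00 reallocated over remaining profit-interest units 21.
Remaining shares: Petrov 47,753.3333 → $47,753.33; Chaudhri 29,386.6667 → $29,386.67.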